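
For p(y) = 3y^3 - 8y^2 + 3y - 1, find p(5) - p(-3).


p(5) = 189
p(-3) = -163
p(5) - p(-3) = 189 + 163 = 352


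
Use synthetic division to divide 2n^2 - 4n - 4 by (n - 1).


Synthetic division with c = 1. Coefficients: 2, -4, -4
Bring down 2.
  2 * 1 = 2; 2 - 4 = -2
  -2 * 1 = -2; -2 - 4 = -6
Quotient: 2n - 2, Remainder: -6


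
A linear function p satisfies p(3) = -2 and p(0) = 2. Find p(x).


p(x) = mx + b. Using p(3)=-2, p(0)=2:
m = (-2 - 2)/(3) = -4/3 = -4/3
b = -2 - m*(3) = -2 + 4 = 2
p(x) = -(4/3)x + 2


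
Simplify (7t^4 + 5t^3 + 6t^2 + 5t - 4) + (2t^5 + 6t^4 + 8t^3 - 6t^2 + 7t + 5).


Align terms by degree and add:
  7t^4 + 5t^3 + 6t^2 + 5t - 4
+ 2t^5 + 6t^4 + 8t^3 - 6t^2 + 7t + 5
= 2t^5 + 13t^4 + 13t^3 + 12t + 1


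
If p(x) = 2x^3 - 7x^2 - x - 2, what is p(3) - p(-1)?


p(3) = -14
p(-1) = -10
p(3) - p(-1) = -14 + 10 = -4


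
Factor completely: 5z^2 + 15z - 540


Roots satisfy r1 + r2 = -b/a = -3 and r1*r2 = c/a = -108.
So r1 = 9, r2 = -12.
5z^2 + 15z - 540 = 5(z - r1)(z - r2) = 5(z - 9)(z + 12)


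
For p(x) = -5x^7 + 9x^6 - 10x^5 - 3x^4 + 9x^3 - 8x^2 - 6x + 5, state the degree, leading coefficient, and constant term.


Highest power of x is 7, with coefficient -5. Constant term is 5.
Degree = 7, leading coefficient = -5, constant term = 5


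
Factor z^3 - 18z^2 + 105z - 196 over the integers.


Try integer roots (divisors of -196). z=7: p(7)=0.
Divide out (z - 7): quotient is z^2 - 11z + 28.
Factor the quadratic: (z - 4)(z - 7)
Result: (z - 7)(z - 4)(z - 7)


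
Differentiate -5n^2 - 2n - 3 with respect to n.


Apply the power rule term by term:
  d/dn(-5n^2) = -10n
  d/dn(-2n) = -2
  d/dn(-3) = 0
p'(n) = -10n - 2


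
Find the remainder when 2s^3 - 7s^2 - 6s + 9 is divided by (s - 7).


By the Remainder Theorem, the remainder equals p(7):
  2*(7)^3 = 686
  -7*(7)^2 = -343
  -6*(7)^1 = -42
  constant: 9
Sum: 686 - 343 - 42 + 9 = 310


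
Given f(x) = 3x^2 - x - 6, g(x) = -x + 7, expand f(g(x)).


Substitute g(x) into f:
f(g(x)) = 3*(-x + 7)^2 + (-1)*(-x + 7) + (-6)
(-x + 7)^2 = x^2 - 14x + 49
Expand and combine: 3x^2 - 41x + 134


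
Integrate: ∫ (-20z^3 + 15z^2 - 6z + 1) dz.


Reverse power rule on each term:
  ∫ -20z^3 dz = -5z^4
  ∫ 15z^2 dz = 5z^3
  ∫ -6z dz = -3z^2
  ∫ 1 dz = z
F(z) = -5z^4 + 5z^3 - 3z^2 + z + C


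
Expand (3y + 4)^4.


Expand (3y + 4)^4 by repeated multiplication:
  (3y + 4)^2 = 9y^2 + 24y + 16
  (3y + 4)^3 = 27y^3 + 108y^2 + 144y + 64
= 81y^4 + 432y^3 + 864y^2 + 768y + 256


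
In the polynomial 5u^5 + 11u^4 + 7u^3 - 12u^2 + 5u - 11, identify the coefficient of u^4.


Read off the coefficient of u^4: 11


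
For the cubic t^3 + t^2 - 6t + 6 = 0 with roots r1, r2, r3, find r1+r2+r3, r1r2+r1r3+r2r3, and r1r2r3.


Monic cubic t^3+bt^2+ct+d=0: sum=-b, pairwise sum=c, product=-d.
b=1, c=-6, d=6
r1+r2+r3 = -1
r1r2+r1r3+r2r3 = -6
r1r2r3 = -6


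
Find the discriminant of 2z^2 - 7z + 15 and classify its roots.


D = b^2 - 4ac = (-7)^2 - 4(2)(15) = 49 - 120 = -71
Since D < 0: two complex conjugate roots (no real roots)


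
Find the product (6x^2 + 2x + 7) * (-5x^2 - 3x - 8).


Distribute each term of the first polynomial:
  (6x^2)(-5x^2 - 3x - 8) = -30x^4 - 18x^3 - 48x^2
  (2x)(-5x^2 - 3x - 8) = -10x^3 - 6x^2 - 16x
  (7)(-5x^2 - 3x - 8) = -35x^2 - 21x - 56
Sum: -30x^4 - 28x^3 - 89x^2 - 37x - 56


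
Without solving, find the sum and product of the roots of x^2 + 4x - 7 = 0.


For ax^2+bx+c=0: sum = -b/a, product = c/a.
a=1, b=4, c=-7
Sum = -(4)/1 = -4
Product = (-7)/1 = -7


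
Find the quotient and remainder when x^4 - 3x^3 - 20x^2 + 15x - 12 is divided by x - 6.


(x^4 - 3x^3 - 20x^2 + 15x - 12) / (x - 6)
Step 1: x^3 * (x - 6) = x^4 - 6x^3; subtract.
Step 2: 3x^2 * (x - 6) = 3x^3 - 18x^2; subtract.
Step 3: -2x * (x - 6) = -2x^2 + 12x; subtract.
Step 4: 3 * (x - 6) = 3x - 18; subtract.
Quotient: x^3 + 3x^2 - 2x + 3, Remainder: 6


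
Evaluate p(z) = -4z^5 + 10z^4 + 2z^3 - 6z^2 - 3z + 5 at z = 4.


Using direct substitution:
  -4 * (4)^5 = -4096
  10 * (4)^4 = 2560
  2 * (4)^3 = 128
  -6 * (4)^2 = -96
  -3 * (4)^1 = -12
  constant: 5
Sum = -4096 + 2560 + 128 - 96 - 12 + 5 = -1511


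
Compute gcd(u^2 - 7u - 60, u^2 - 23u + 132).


Factor each:
  u^2 - 7u - 60 = (u - 12)(u + 5)
  u^2 - 23u + 132 = (u - 12)(u - 11)
Common monic factor: u - 12


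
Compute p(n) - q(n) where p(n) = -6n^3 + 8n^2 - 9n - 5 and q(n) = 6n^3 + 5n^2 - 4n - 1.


Distribute the minus sign:
  (-6n^3 + 8n^2 - 9n - 5)
- (6n^3 + 5n^2 - 4n - 1)
Negate second polynomial: -6n^3 - 5n^2 + 4n + 1
Add: -12n^3 + 3n^2 - 5n - 4


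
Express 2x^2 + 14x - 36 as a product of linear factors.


Roots satisfy r1 + r2 = -b/a = -7 and r1*r2 = c/a = -18.
So r1 = -9, r2 = 2.
2x^2 + 14x - 36 = 2(x - r1)(x - r2) = 2(x + 9)(x - 2)


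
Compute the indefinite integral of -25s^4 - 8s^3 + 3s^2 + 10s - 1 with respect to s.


Reverse power rule on each term:
  ∫ -25s^4 ds = -5s^5
  ∫ -8s^3 ds = -2s^4
  ∫ 3s^2 ds = s^3
  ∫ 10s ds = 5s^2
  ∫ -1 ds = -s
F(s) = -5s^5 - 2s^4 + s^3 + 5s^2 - s + C


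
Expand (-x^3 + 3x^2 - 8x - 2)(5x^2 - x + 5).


Distribute each term of the first polynomial:
  (-x^3)(5x^2 - x + 5) = -5x^5 + x^4 - 5x^3
  (3x^2)(5x^2 - x + 5) = 15x^4 - 3x^3 + 15x^2
  (-8x)(5x^2 - x + 5) = -40x^3 + 8x^2 - 40x
  (-2)(5x^2 - x + 5) = -10x^2 + 2x - 10
Sum: -5x^5 + 16x^4 - 48x^3 + 13x^2 - 38x - 10


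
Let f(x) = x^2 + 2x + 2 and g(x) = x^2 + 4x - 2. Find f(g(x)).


Substitute g(x) into f:
f(g(x)) = 1*(x^2 + 4x - 2)^2 + 2*(x^2 + 4x - 2) + 2
(x^2 + 4x - 2)^2 = x^4 + 8x^3 + 12x^2 - 16x + 4
Expand and combine: x^4 + 8x^3 + 14x^2 - 8x + 2


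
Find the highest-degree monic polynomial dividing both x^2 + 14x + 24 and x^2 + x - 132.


Factor each:
  x^2 + 14x + 24 = (x + 12)(x + 2)
  x^2 + x - 132 = (x + 12)(x - 11)
Common monic factor: x + 12


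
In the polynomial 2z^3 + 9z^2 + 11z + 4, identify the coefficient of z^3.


Read off the coefficient of z^3: 2


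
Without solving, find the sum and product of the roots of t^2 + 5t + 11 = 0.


For at^2+bt+c=0: sum = -b/a, product = c/a.
a=1, b=5, c=11
Sum = -(5)/1 = -5
Product = (11)/1 = 11


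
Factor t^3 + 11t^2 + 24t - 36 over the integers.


Try integer roots (divisors of -36). t=1: p(1)=0.
Divide out (t - 1): quotient is t^2 + 12t + 36.
Factor the quadratic: (t + 6)(t + 6)
Result: (t - 1)(t + 6)(t + 6)


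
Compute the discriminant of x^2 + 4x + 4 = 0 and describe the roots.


D = b^2 - 4ac = (4)^2 - 4(1)(4) = 16 - 16 = 0
Since D = 0: one repeated real root


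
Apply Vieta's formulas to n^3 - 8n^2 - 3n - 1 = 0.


Monic cubic n^3+bn^2+cn+d=0: sum=-b, pairwise sum=c, product=-d.
b=-8, c=-3, d=-1
r1+r2+r3 = 8
r1r2+r1r3+r2r3 = -3
r1r2r3 = 1


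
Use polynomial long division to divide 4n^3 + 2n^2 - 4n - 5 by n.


(4n^3 + 2n^2 - 4n - 5) / (n)
Step 1: 4n^2 * (n) = 4n^3; subtract.
Step 2: 2n * (n) = 2n^2; subtract.
Step 3: -4 * (n) = -4n; subtract.
Quotient: 4n^2 + 2n - 4, Remainder: -5


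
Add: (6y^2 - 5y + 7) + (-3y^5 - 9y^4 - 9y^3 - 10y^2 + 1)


Align terms by degree and add:
  6y^2 - 5y + 7
  -3y^5 - 9y^4 - 9y^3 - 10y^2 + 1
= -3y^5 - 9y^4 - 9y^3 - 4y^2 - 5y + 8


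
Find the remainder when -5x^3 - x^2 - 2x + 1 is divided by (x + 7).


By the Remainder Theorem, the remainder equals p(-7):
  -5*(-7)^3 = 1715
  -1*(-7)^2 = -49
  -2*(-7)^1 = 14
  constant: 1
Sum: 1715 - 49 + 14 + 1 = 1681


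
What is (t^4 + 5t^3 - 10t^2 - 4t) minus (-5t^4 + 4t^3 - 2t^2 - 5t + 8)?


Distribute the minus sign:
  (t^4 + 5t^3 - 10t^2 - 4t)
- (-5t^4 + 4t^3 - 2t^2 - 5t + 8)
Negate second polynomial: 5t^4 - 4t^3 + 2t^2 + 5t - 8
Add: 6t^4 + t^3 - 8t^2 + t - 8


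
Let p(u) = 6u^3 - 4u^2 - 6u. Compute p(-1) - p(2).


p(-1) = -4
p(2) = 20
p(-1) - p(2) = -4 - 20 = -24


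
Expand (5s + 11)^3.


Expand (5s + 11)^3 by repeated multiplication:
  (5s + 11)^2 = 25s^2 + 110s + 121
= 125s^3 + 825s^2 + 1815s + 1331


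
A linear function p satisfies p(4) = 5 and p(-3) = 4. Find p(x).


p(x) = mx + b. Using p(4)=5, p(-3)=4:
m = (5 - 4)/(4 + 3) = 1/7 = 1/7
b = 5 - m*(4) = 5 - 4/7 = 31/7
p(x) = (1/7)x + (31/7)


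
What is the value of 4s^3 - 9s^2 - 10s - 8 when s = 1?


Using direct substitution:
  4 * (1)^3 = 4
  -9 * (1)^2 = -9
  -10 * (1)^1 = -10
  constant: -8
Sum = 4 - 9 - 10 - 8 = -23


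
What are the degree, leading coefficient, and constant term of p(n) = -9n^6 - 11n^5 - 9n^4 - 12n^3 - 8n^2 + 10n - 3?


Highest power of n is 6, with coefficient -9. Constant term is -3.
Degree = 6, leading coefficient = -9, constant term = -3


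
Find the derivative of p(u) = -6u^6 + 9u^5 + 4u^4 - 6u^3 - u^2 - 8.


Apply the power rule term by term:
  d/du(-6u^6) = -36u^5
  d/du(9u^5) = 45u^4
  d/du(4u^4) = 16u^3
  d/du(-6u^3) = -18u^2
  d/du(-u^2) = -2u
  d/du(-8) = 0
p'(u) = -36u^5 + 45u^4 + 16u^3 - 18u^2 - 2u


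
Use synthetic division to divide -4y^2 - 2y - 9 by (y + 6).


Synthetic division with c = -6. Coefficients: -4, -2, -9
Bring down -4.
  -4 * -6 = 24; 24 - 2 = 22
  22 * -6 = -132; -132 - 9 = -141
Quotient: -4y + 22, Remainder: -141


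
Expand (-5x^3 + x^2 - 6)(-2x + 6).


Distribute each term of the first polynomial:
  (-5x^3)(-2x + 6) = 10x^4 - 30x^3
  (x^2)(-2x + 6) = -2x^3 + 6x^2
  (-6)(-2x + 6) = 12x - 36
Sum: 10x^4 - 32x^3 + 6x^2 + 12x - 36


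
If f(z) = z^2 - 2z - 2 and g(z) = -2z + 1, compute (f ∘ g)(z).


Substitute g(z) into f:
f(g(z)) = 1*(-2z + 1)^2 + (-2)*(-2z + 1) + (-2)
(-2z + 1)^2 = 4z^2 - 4z + 1
Expand and combine: 4z^2 - 3


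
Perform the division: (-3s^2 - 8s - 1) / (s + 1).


(-3s^2 - 8s - 1) / (s + 1)
Step 1: -3s * (s + 1) = -3s^2 - 3s; subtract.
Step 2: -5 * (s + 1) = -5s - 5; subtract.
Quotient: -3s - 5, Remainder: 4


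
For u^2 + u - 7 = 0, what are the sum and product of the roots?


For au^2+bu+c=0: sum = -b/a, product = c/a.
a=1, b=1, c=-7
Sum = -(1)/1 = -1
Product = (-7)/1 = -7


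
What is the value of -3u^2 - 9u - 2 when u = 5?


Using direct substitution:
  -3 * (5)^2 = -75
  -9 * (5)^1 = -45
  constant: -2
Sum = -75 - 45 - 2 = -122


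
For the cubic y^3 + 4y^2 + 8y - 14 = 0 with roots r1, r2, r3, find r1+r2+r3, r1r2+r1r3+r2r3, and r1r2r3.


Monic cubic y^3+by^2+cy+d=0: sum=-b, pairwise sum=c, product=-d.
b=4, c=8, d=-14
r1+r2+r3 = -4
r1r2+r1r3+r2r3 = 8
r1r2r3 = 14


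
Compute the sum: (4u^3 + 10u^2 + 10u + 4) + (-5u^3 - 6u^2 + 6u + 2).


Align terms by degree and add:
  4u^3 + 10u^2 + 10u + 4
  -5u^3 - 6u^2 + 6u + 2
= -u^3 + 4u^2 + 16u + 6


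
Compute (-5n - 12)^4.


Expand (-5n - 12)^4 by repeated multiplication:
  (-5n - 12)^2 = 25n^2 + 120n + 144
  (-5n - 12)^3 = -125n^3 - 900n^2 - 2160n - 1728
= 625n^4 + 6000n^3 + 21600n^2 + 34560n + 20736


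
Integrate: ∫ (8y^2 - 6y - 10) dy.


Reverse power rule on each term:
  ∫ 8y^2 dy = (8/3)y^3
  ∫ -6y dy = -3y^2
  ∫ -10 dy = -10y
F(y) = (8/3)y^3 - 3y^2 - 10y + C


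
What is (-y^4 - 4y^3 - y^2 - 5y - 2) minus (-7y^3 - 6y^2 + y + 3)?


Distribute the minus sign:
  (-y^4 - 4y^3 - y^2 - 5y - 2)
- (-7y^3 - 6y^2 + y + 3)
Negate second polynomial: 7y^3 + 6y^2 - y - 3
Add: -y^4 + 3y^3 + 5y^2 - 6y - 5


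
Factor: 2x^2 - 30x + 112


Roots satisfy r1 + r2 = -b/a = 15 and r1*r2 = c/a = 56.
So r1 = 8, r2 = 7.
2x^2 - 30x + 112 = 2(x - r1)(x - r2) = 2(x - 8)(x - 7)


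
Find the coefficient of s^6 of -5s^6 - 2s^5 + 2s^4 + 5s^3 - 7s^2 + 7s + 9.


Read off the coefficient of s^6: -5


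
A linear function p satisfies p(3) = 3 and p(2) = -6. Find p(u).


p(u) = mu + b. Using p(3)=3, p(2)=-6:
m = (3 + 6)/(3 - 2) = 9/1 = 9
b = 3 - m*(3) = 3 - 27 = -24
p(u) = 9u - 24


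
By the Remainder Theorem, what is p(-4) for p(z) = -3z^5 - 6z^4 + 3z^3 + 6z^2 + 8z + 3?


By the Remainder Theorem, the remainder equals p(-4):
  -3*(-4)^5 = 3072
  -6*(-4)^4 = -1536
  3*(-4)^3 = -192
  6*(-4)^2 = 96
  8*(-4)^1 = -32
  constant: 3
Sum: 3072 - 1536 - 192 + 96 - 32 + 3 = 1411


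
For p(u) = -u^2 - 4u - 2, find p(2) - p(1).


p(2) = -14
p(1) = -7
p(2) - p(1) = -14 + 7 = -7


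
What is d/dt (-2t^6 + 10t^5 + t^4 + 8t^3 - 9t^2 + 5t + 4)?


Apply the power rule term by term:
  d/dt(-2t^6) = -12t^5
  d/dt(10t^5) = 50t^4
  d/dt(t^4) = 4t^3
  d/dt(8t^3) = 24t^2
  d/dt(-9t^2) = -18t
  d/dt(5t) = 5
  d/dt(4) = 0
p'(t) = -12t^5 + 50t^4 + 4t^3 + 24t^2 - 18t + 5


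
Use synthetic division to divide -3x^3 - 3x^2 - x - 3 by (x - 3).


Synthetic division with c = 3. Coefficients: -3, -3, -1, -3
Bring down -3.
  -3 * 3 = -9; -9 - 3 = -12
  -12 * 3 = -36; -36 - 1 = -37
  -37 * 3 = -111; -111 - 3 = -114
Quotient: -3x^2 - 12x - 37, Remainder: -114


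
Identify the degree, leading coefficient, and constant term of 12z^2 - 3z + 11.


Highest power of z is 2, with coefficient 12. Constant term is 11.
Degree = 2, leading coefficient = 12, constant term = 11


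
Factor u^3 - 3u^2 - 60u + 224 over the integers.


Try integer roots (divisors of 224). u=4: p(4)=0.
Divide out (u - 4): quotient is u^2 + u - 56.
Factor the quadratic: (u - 7)(u + 8)
Result: (u - 4)(u - 7)(u + 8)


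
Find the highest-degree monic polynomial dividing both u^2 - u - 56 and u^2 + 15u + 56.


Factor each:
  u^2 - u - 56 = (u + 7)(u - 8)
  u^2 + 15u + 56 = (u + 7)(u + 8)
Common monic factor: u + 7


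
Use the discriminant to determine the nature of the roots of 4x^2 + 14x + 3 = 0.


D = b^2 - 4ac = (14)^2 - 4(4)(3) = 196 - 48 = 148
Since D > 0: two distinct irrational roots


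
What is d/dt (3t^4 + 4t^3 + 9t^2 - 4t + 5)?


Apply the power rule term by term:
  d/dt(3t^4) = 12t^3
  d/dt(4t^3) = 12t^2
  d/dt(9t^2) = 18t
  d/dt(-4t) = -4
  d/dt(5) = 0
p'(t) = 12t^3 + 12t^2 + 18t - 4


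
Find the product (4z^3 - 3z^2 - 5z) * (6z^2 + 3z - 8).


Distribute each term of the first polynomial:
  (4z^3)(6z^2 + 3z - 8) = 24z^5 + 12z^4 - 32z^3
  (-3z^2)(6z^2 + 3z - 8) = -18z^4 - 9z^3 + 24z^2
  (-5z)(6z^2 + 3z - 8) = -30z^3 - 15z^2 + 40z
Sum: 24z^5 - 6z^4 - 71z^3 + 9z^2 + 40z


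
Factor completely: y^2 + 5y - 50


Roots satisfy r1 + r2 = -b/a = -5 and r1*r2 = c/a = -50.
So r1 = -10, r2 = 5.
y^2 + 5y - 50 = (y - r1)(y - r2) = (y + 10)(y - 5)


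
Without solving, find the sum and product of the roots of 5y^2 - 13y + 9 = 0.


For ay^2+by+c=0: sum = -b/a, product = c/a.
a=5, b=-13, c=9
Sum = -(-13)/5 = 13/5
Product = (9)/5 = 9/5


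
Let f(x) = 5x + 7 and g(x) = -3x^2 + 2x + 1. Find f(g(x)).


Substitute g(x) into f:
f(g(x)) = 5*(-3x^2 + 2x + 1) + 7
Expand and combine: -15x^2 + 10x + 12


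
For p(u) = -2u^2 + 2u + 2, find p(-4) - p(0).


p(-4) = -38
p(0) = 2
p(-4) - p(0) = -38 - 2 = -40


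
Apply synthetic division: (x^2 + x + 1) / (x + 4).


Synthetic division with c = -4. Coefficients: 1, 1, 1
Bring down 1.
  1 * -4 = -4; -4 + 1 = -3
  -3 * -4 = 12; 12 + 1 = 13
Quotient: x - 3, Remainder: 13


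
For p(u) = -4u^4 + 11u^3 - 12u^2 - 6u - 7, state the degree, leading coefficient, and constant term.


Highest power of u is 4, with coefficient -4. Constant term is -7.
Degree = 4, leading coefficient = -4, constant term = -7


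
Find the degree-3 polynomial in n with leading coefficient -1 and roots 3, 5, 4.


p(n) = -(n - 3)(n - 5)(n - 4)
Expand: -n^3 + 12n^2 - 47n + 60


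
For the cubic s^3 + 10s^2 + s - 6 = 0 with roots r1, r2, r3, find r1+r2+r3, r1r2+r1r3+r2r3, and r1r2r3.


Monic cubic s^3+bs^2+cs+d=0: sum=-b, pairwise sum=c, product=-d.
b=10, c=1, d=-6
r1+r2+r3 = -10
r1r2+r1r3+r2r3 = 1
r1r2r3 = 6


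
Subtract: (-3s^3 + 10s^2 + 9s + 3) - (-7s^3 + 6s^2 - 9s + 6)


Distribute the minus sign:
  (-3s^3 + 10s^2 + 9s + 3)
- (-7s^3 + 6s^2 - 9s + 6)
Negate second polynomial: 7s^3 - 6s^2 + 9s - 6
Add: 4s^3 + 4s^2 + 18s - 3


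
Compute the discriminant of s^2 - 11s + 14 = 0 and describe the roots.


D = b^2 - 4ac = (-11)^2 - 4(1)(14) = 121 - 56 = 65
Since D > 0: two distinct irrational roots


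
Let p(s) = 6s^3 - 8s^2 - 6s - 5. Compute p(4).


Using direct substitution:
  6 * (4)^3 = 384
  -8 * (4)^2 = -128
  -6 * (4)^1 = -24
  constant: -5
Sum = 384 - 128 - 24 - 5 = 227


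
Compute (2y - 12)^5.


Expand (2y - 12)^5 by repeated multiplication:
  (2y - 12)^2 = 4y^2 - 48y + 144
  (2y - 12)^3 = 8y^3 - 144y^2 + 864y - 1728
  (2y - 12)^4 = 16y^4 - 384y^3 + 3456y^2 - 13824y + 20736
= 32y^5 - 960y^4 + 11520y^3 - 69120y^2 + 207360y - 248832


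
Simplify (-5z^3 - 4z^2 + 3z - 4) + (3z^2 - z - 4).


Align terms by degree and add:
  -5z^3 - 4z^2 + 3z - 4
+ 3z^2 - z - 4
= -5z^3 - z^2 + 2z - 8


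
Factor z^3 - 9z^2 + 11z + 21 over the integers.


Try integer roots (divisors of 21). z=7: p(7)=0.
Divide out (z - 7): quotient is z^2 - 2z - 3.
Factor the quadratic: (z - 3)(z + 1)
Result: (z - 7)(z - 3)(z + 1)


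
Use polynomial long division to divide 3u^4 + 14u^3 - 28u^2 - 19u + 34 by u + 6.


(3u^4 + 14u^3 - 28u^2 - 19u + 34) / (u + 6)
Step 1: 3u^3 * (u + 6) = 3u^4 + 18u^3; subtract.
Step 2: -4u^2 * (u + 6) = -4u^3 - 24u^2; subtract.
Step 3: -4u * (u + 6) = -4u^2 - 24u; subtract.
Step 4: 5 * (u + 6) = 5u + 30; subtract.
Quotient: 3u^3 - 4u^2 - 4u + 5, Remainder: 4


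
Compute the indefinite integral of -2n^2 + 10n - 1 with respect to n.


Reverse power rule on each term:
  ∫ -2n^2 dn = -(2/3)n^3
  ∫ 10n dn = 5n^2
  ∫ -1 dn = -n
F(n) = -(2/3)n^3 + 5n^2 - n + C


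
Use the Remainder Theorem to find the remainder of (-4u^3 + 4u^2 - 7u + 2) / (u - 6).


By the Remainder Theorem, the remainder equals p(6):
  -4*(6)^3 = -864
  4*(6)^2 = 144
  -7*(6)^1 = -42
  constant: 2
Sum: -864 + 144 - 42 + 2 = -760


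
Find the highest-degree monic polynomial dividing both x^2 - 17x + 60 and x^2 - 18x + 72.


Factor each:
  x^2 - 17x + 60 = (x - 12)(x - 5)
  x^2 - 18x + 72 = (x - 12)(x - 6)
Common monic factor: x - 12


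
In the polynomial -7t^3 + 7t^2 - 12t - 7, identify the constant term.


Read off the constant term: -7


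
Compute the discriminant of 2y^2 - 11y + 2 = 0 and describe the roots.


D = b^2 - 4ac = (-11)^2 - 4(2)(2) = 121 - 16 = 105
Since D > 0: two distinct irrational roots


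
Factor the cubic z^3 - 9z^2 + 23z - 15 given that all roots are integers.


Try integer roots (divisors of -15). z=5: p(5)=0.
Divide out (z - 5): quotient is z^2 - 4z + 3.
Factor the quadratic: (z - 3)(z - 1)
Result: (z - 5)(z - 3)(z - 1)


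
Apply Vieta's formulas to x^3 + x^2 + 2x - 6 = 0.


Monic cubic x^3+bx^2+cx+d=0: sum=-b, pairwise sum=c, product=-d.
b=1, c=2, d=-6
r1+r2+r3 = -1
r1r2+r1r3+r2r3 = 2
r1r2r3 = 6


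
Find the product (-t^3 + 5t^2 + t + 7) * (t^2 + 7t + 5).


Distribute each term of the first polynomial:
  (-t^3)(t^2 + 7t + 5) = -t^5 - 7t^4 - 5t^3
  (5t^2)(t^2 + 7t + 5) = 5t^4 + 35t^3 + 25t^2
  (t)(t^2 + 7t + 5) = t^3 + 7t^2 + 5t
  (7)(t^2 + 7t + 5) = 7t^2 + 49t + 35
Sum: -t^5 - 2t^4 + 31t^3 + 39t^2 + 54t + 35


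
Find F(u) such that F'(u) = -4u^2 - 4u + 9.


Reverse power rule on each term:
  ∫ -4u^2 du = -(4/3)u^3
  ∫ -4u du = -2u^2
  ∫ 9 du = 9u
F(u) = -(4/3)u^3 - 2u^2 + 9u + C


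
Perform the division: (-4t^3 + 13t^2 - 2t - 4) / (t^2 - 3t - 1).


(-4t^3 + 13t^2 - 2t - 4) / (t^2 - 3t - 1)
Step 1: -4t * (t^2 - 3t - 1) = -4t^3 + 12t^2 + 4t; subtract.
Step 2: 1 * (t^2 - 3t - 1) = t^2 - 3t - 1; subtract.
Quotient: -4t + 1, Remainder: -3t - 3


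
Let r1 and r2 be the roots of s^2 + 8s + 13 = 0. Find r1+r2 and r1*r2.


For as^2+bs+c=0: sum = -b/a, product = c/a.
a=1, b=8, c=13
Sum = -(8)/1 = -8
Product = (13)/1 = 13


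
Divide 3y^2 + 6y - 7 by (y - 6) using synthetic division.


Synthetic division with c = 6. Coefficients: 3, 6, -7
Bring down 3.
  3 * 6 = 18; 18 + 6 = 24
  24 * 6 = 144; 144 - 7 = 137
Quotient: 3y + 24, Remainder: 137


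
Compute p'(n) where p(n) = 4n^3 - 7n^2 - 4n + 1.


Apply the power rule term by term:
  d/dn(4n^3) = 12n^2
  d/dn(-7n^2) = -14n
  d/dn(-4n) = -4
  d/dn(1) = 0
p'(n) = 12n^2 - 14n - 4


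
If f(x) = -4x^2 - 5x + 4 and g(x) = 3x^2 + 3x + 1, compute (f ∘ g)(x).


Substitute g(x) into f:
f(g(x)) = -4*(3x^2 + 3x + 1)^2 + (-5)*(3x^2 + 3x + 1) + 4
(3x^2 + 3x + 1)^2 = 9x^4 + 18x^3 + 15x^2 + 6x + 1
Expand and combine: -36x^4 - 72x^3 - 75x^2 - 39x - 5


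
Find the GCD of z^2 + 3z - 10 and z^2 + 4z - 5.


Factor each:
  z^2 + 3z - 10 = (z + 5)(z - 2)
  z^2 + 4z - 5 = (z + 5)(z - 1)
Common monic factor: z + 5


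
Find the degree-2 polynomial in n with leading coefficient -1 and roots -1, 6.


p(n) = -(n + 1)(n - 6)
Expand: -n^2 + 5n + 6


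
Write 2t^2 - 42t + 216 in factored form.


Roots satisfy r1 + r2 = -b/a = 21 and r1*r2 = c/a = 108.
So r1 = 9, r2 = 12.
2t^2 - 42t + 216 = 2(t - r1)(t - r2) = 2(t - 9)(t - 12)


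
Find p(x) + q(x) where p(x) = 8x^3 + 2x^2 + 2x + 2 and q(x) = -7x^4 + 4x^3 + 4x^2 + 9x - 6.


Align terms by degree and add:
  8x^3 + 2x^2 + 2x + 2
  -7x^4 + 4x^3 + 4x^2 + 9x - 6
= -7x^4 + 12x^3 + 6x^2 + 11x - 4


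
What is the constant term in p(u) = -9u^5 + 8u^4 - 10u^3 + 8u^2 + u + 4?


Read off the constant term: 4


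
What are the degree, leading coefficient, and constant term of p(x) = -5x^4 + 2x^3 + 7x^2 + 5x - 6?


Highest power of x is 4, with coefficient -5. Constant term is -6.
Degree = 4, leading coefficient = -5, constant term = -6


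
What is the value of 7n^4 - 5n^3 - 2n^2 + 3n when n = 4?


Using direct substitution:
  7 * (4)^4 = 1792
  -5 * (4)^3 = -320
  -2 * (4)^2 = -32
  3 * (4)^1 = 12
  constant: 0
Sum = 1792 - 320 - 32 + 12 + 0 = 1452


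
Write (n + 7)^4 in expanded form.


Expand (n + 7)^4 by repeated multiplication:
  (n + 7)^2 = n^2 + 14n + 49
  (n + 7)^3 = n^3 + 21n^2 + 147n + 343
= n^4 + 28n^3 + 294n^2 + 1372n + 2401


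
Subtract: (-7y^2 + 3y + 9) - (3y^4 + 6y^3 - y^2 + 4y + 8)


Distribute the minus sign:
  (-7y^2 + 3y + 9)
- (3y^4 + 6y^3 - y^2 + 4y + 8)
Negate second polynomial: -3y^4 - 6y^3 + y^2 - 4y - 8
Add: -3y^4 - 6y^3 - 6y^2 - y + 1


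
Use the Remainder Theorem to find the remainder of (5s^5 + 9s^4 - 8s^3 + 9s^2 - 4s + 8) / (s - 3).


By the Remainder Theorem, the remainder equals p(3):
  5*(3)^5 = 1215
  9*(3)^4 = 729
  -8*(3)^3 = -216
  9*(3)^2 = 81
  -4*(3)^1 = -12
  constant: 8
Sum: 1215 + 729 - 216 + 81 - 12 + 8 = 1805


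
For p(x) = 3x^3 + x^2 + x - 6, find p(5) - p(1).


p(5) = 399
p(1) = -1
p(5) - p(1) = 399 + 1 = 400


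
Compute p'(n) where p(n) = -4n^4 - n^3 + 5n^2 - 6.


Apply the power rule term by term:
  d/dn(-4n^4) = -16n^3
  d/dn(-n^3) = -3n^2
  d/dn(5n^2) = 10n
  d/dn(-6) = 0
p'(n) = -16n^3 - 3n^2 + 10n


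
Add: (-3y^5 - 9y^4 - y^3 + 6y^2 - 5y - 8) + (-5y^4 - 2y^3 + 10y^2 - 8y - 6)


Align terms by degree and add:
  -3y^5 - 9y^4 - y^3 + 6y^2 - 5y - 8
  -5y^4 - 2y^3 + 10y^2 - 8y - 6
= -3y^5 - 14y^4 - 3y^3 + 16y^2 - 13y - 14


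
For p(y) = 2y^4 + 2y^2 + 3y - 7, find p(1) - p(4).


p(1) = 0
p(4) = 549
p(1) - p(4) = 0 - 549 = -549


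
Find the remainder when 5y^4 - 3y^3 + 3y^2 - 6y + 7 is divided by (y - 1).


By the Remainder Theorem, the remainder equals p(1):
  5*(1)^4 = 5
  -3*(1)^3 = -3
  3*(1)^2 = 3
  -6*(1)^1 = -6
  constant: 7
Sum: 5 - 3 + 3 - 6 + 7 = 6


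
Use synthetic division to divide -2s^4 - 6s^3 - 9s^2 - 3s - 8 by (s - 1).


Synthetic division with c = 1. Coefficients: -2, -6, -9, -3, -8
Bring down -2.
  -2 * 1 = -2; -2 - 6 = -8
  -8 * 1 = -8; -8 - 9 = -17
  -17 * 1 = -17; -17 - 3 = -20
  -20 * 1 = -20; -20 - 8 = -28
Quotient: -2s^3 - 8s^2 - 17s - 20, Remainder: -28


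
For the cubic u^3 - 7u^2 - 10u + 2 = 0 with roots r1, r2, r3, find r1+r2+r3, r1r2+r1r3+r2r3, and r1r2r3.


Monic cubic u^3+bu^2+cu+d=0: sum=-b, pairwise sum=c, product=-d.
b=-7, c=-10, d=2
r1+r2+r3 = 7
r1r2+r1r3+r2r3 = -10
r1r2r3 = -2


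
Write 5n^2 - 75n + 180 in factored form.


Roots satisfy r1 + r2 = -b/a = 15 and r1*r2 = c/a = 36.
So r1 = 12, r2 = 3.
5n^2 - 75n + 180 = 5(n - r1)(n - r2) = 5(n - 12)(n - 3)


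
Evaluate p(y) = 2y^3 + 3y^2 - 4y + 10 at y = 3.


Using direct substitution:
  2 * (3)^3 = 54
  3 * (3)^2 = 27
  -4 * (3)^1 = -12
  constant: 10
Sum = 54 + 27 - 12 + 10 = 79


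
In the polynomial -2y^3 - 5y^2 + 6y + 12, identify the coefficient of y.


Read off the coefficient of y: 6


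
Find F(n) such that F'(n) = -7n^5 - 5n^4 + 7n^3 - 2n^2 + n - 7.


Reverse power rule on each term:
  ∫ -7n^5 dn = -(7/6)n^6
  ∫ -5n^4 dn = -n^5
  ∫ 7n^3 dn = (7/4)n^4
  ∫ -2n^2 dn = -(2/3)n^3
  ∫ n dn = (1/2)n^2
  ∫ -7 dn = -7n
F(n) = -(7/6)n^6 - n^5 + (7/4)n^4 - (2/3)n^3 + (1/2)n^2 - 7n + C


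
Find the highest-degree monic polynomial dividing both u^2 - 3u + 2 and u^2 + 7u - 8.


Factor each:
  u^2 - 3u + 2 = (u - 1)(u - 2)
  u^2 + 7u - 8 = (u - 1)(u + 8)
Common monic factor: u - 1


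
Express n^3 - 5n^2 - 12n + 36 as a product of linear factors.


Try integer roots (divisors of 36). n=2: p(2)=0.
Divide out (n - 2): quotient is n^2 - 3n - 18.
Factor the quadratic: (n - 6)(n + 3)
Result: (n - 2)(n - 6)(n + 3)


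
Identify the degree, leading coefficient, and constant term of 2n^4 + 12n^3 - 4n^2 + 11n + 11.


Highest power of n is 4, with coefficient 2. Constant term is 11.
Degree = 4, leading coefficient = 2, constant term = 11


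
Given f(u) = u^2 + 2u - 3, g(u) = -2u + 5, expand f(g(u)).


Substitute g(u) into f:
f(g(u)) = 1*(-2u + 5)^2 + 2*(-2u + 5) + (-3)
(-2u + 5)^2 = 4u^2 - 20u + 25
Expand and combine: 4u^2 - 24u + 32


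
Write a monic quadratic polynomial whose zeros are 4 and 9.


p(u) = (u - 4)(u - 9)
Expand: u^2 - 13u + 36


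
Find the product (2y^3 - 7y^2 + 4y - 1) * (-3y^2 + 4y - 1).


Distribute each term of the first polynomial:
  (2y^3)(-3y^2 + 4y - 1) = -6y^5 + 8y^4 - 2y^3
  (-7y^2)(-3y^2 + 4y - 1) = 21y^4 - 28y^3 + 7y^2
  (4y)(-3y^2 + 4y - 1) = -12y^3 + 16y^2 - 4y
  (-1)(-3y^2 + 4y - 1) = 3y^2 - 4y + 1
Sum: -6y^5 + 29y^4 - 42y^3 + 26y^2 - 8y + 1


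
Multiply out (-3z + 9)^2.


Expand (-3z + 9)^2 by repeated multiplication:
= 9z^2 - 54z + 81


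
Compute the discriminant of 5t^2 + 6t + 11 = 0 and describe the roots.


D = b^2 - 4ac = (6)^2 - 4(5)(11) = 36 - 220 = -184
Since D < 0: two complex conjugate roots (no real roots)


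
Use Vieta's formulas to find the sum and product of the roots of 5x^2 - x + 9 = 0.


For ax^2+bx+c=0: sum = -b/a, product = c/a.
a=5, b=-1, c=9
Sum = -(-1)/5 = 1/5
Product = (9)/5 = 9/5


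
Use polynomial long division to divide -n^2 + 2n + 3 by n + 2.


(-n^2 + 2n + 3) / (n + 2)
Step 1: -n * (n + 2) = -n^2 - 2n; subtract.
Step 2: 4 * (n + 2) = 4n + 8; subtract.
Quotient: -n + 4, Remainder: -5


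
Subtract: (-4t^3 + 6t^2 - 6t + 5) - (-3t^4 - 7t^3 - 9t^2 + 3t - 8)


Distribute the minus sign:
  (-4t^3 + 6t^2 - 6t + 5)
- (-3t^4 - 7t^3 - 9t^2 + 3t - 8)
Negate second polynomial: 3t^4 + 7t^3 + 9t^2 - 3t + 8
Add: 3t^4 + 3t^3 + 15t^2 - 9t + 13


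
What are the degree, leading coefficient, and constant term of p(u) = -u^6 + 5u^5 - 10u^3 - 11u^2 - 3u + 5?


Highest power of u is 6, with coefficient -1. Constant term is 5.
Degree = 6, leading coefficient = -1, constant term = 5


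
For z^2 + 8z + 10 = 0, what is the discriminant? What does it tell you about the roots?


D = b^2 - 4ac = (8)^2 - 4(1)(10) = 64 - 40 = 24
Since D > 0: two distinct irrational roots


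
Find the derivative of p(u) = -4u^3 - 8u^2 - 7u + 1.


Apply the power rule term by term:
  d/du(-4u^3) = -12u^2
  d/du(-8u^2) = -16u
  d/du(-7u) = -7
  d/du(1) = 0
p'(u) = -12u^2 - 16u - 7


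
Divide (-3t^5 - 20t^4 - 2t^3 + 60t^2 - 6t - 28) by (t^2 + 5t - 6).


(-3t^5 - 20t^4 - 2t^3 + 60t^2 - 6t - 28) / (t^2 + 5t - 6)
Step 1: -3t^3 * (t^2 + 5t - 6) = -3t^5 - 15t^4 + 18t^3; subtract.
Step 2: -5t^2 * (t^2 + 5t - 6) = -5t^4 - 25t^3 + 30t^2; subtract.
Step 3: 5t * (t^2 + 5t - 6) = 5t^3 + 25t^2 - 30t; subtract.
Step 4: 5 * (t^2 + 5t - 6) = 5t^2 + 25t - 30; subtract.
Quotient: -3t^3 - 5t^2 + 5t + 5, Remainder: -t + 2


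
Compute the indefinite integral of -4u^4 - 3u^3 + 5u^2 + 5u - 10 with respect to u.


Reverse power rule on each term:
  ∫ -4u^4 du = -(4/5)u^5
  ∫ -3u^3 du = -(3/4)u^4
  ∫ 5u^2 du = (5/3)u^3
  ∫ 5u du = (5/2)u^2
  ∫ -10 du = -10u
F(u) = -(4/5)u^5 - (3/4)u^4 + (5/3)u^3 + (5/2)u^2 - 10u + C


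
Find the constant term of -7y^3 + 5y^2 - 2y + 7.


Read off the constant term: 7


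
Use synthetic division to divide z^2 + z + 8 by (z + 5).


Synthetic division with c = -5. Coefficients: 1, 1, 8
Bring down 1.
  1 * -5 = -5; -5 + 1 = -4
  -4 * -5 = 20; 20 + 8 = 28
Quotient: z - 4, Remainder: 28


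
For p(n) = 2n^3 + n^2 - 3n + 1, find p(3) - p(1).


p(3) = 55
p(1) = 1
p(3) - p(1) = 55 - 1 = 54


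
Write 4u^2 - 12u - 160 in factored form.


Roots satisfy r1 + r2 = -b/a = 3 and r1*r2 = c/a = -40.
So r1 = 8, r2 = -5.
4u^2 - 12u - 160 = 4(u - r1)(u - r2) = 4(u - 8)(u + 5)


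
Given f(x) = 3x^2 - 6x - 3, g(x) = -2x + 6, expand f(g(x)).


Substitute g(x) into f:
f(g(x)) = 3*(-2x + 6)^2 + (-6)*(-2x + 6) + (-3)
(-2x + 6)^2 = 4x^2 - 24x + 36
Expand and combine: 12x^2 - 60x + 69


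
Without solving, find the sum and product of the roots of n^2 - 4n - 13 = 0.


For an^2+bn+c=0: sum = -b/a, product = c/a.
a=1, b=-4, c=-13
Sum = -(-4)/1 = 4
Product = (-13)/1 = -13


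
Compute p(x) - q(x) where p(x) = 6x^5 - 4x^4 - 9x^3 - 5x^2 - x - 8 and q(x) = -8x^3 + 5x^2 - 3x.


Distribute the minus sign:
  (6x^5 - 4x^4 - 9x^3 - 5x^2 - x - 8)
- (-8x^3 + 5x^2 - 3x)
Negate second polynomial: 8x^3 - 5x^2 + 3x
Add: 6x^5 - 4x^4 - x^3 - 10x^2 + 2x - 8


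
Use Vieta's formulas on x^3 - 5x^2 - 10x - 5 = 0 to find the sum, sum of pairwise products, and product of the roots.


Monic cubic x^3+bx^2+cx+d=0: sum=-b, pairwise sum=c, product=-d.
b=-5, c=-10, d=-5
r1+r2+r3 = 5
r1r2+r1r3+r2r3 = -10
r1r2r3 = 5


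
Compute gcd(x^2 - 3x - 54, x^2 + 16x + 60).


Factor each:
  x^2 - 3x - 54 = (x + 6)(x - 9)
  x^2 + 16x + 60 = (x + 6)(x + 10)
Common monic factor: x + 6


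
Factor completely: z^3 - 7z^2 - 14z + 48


Try integer roots (divisors of 48). z=2: p(2)=0.
Divide out (z - 2): quotient is z^2 - 5z - 24.
Factor the quadratic: (z + 3)(z - 8)
Result: (z - 2)(z + 3)(z - 8)


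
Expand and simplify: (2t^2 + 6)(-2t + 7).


Distribute each term of the first polynomial:
  (2t^2)(-2t + 7) = -4t^3 + 14t^2
  (6)(-2t + 7) = -12t + 42
Sum: -4t^3 + 14t^2 - 12t + 42


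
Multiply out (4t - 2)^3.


Expand (4t - 2)^3 by repeated multiplication:
  (4t - 2)^2 = 16t^2 - 16t + 4
= 64t^3 - 96t^2 + 48t - 8


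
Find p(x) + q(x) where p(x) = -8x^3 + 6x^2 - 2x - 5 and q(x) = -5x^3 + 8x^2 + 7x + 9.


Align terms by degree and add:
  -8x^3 + 6x^2 - 2x - 5
  -5x^3 + 8x^2 + 7x + 9
= -13x^3 + 14x^2 + 5x + 4


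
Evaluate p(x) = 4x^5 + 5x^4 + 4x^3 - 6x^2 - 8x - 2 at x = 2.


Using direct substitution:
  4 * (2)^5 = 128
  5 * (2)^4 = 80
  4 * (2)^3 = 32
  -6 * (2)^2 = -24
  -8 * (2)^1 = -16
  constant: -2
Sum = 128 + 80 + 32 - 24 - 16 - 2 = 198


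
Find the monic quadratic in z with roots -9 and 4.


p(z) = (z + 9)(z - 4)
Expand: z^2 + 5z - 36


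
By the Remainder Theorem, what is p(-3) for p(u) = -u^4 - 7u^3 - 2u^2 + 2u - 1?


By the Remainder Theorem, the remainder equals p(-3):
  -1*(-3)^4 = -81
  -7*(-3)^3 = 189
  -2*(-3)^2 = -18
  2*(-3)^1 = -6
  constant: -1
Sum: -81 + 189 - 18 - 6 - 1 = 83


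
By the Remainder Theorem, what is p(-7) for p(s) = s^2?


By the Remainder Theorem, the remainder equals p(-7):
  1*(-7)^2 = 49
  0*(-7)^1 = 0
  constant: 0
Sum: 49 + 0 + 0 = 49


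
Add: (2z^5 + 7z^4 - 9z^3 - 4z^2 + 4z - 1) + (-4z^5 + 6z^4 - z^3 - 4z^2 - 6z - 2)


Align terms by degree and add:
  2z^5 + 7z^4 - 9z^3 - 4z^2 + 4z - 1
  -4z^5 + 6z^4 - z^3 - 4z^2 - 6z - 2
= -2z^5 + 13z^4 - 10z^3 - 8z^2 - 2z - 3


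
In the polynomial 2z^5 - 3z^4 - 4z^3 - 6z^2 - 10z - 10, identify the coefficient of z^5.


Read off the coefficient of z^5: 2


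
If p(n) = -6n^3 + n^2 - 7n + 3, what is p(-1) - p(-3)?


p(-1) = 17
p(-3) = 195
p(-1) - p(-3) = 17 - 195 = -178


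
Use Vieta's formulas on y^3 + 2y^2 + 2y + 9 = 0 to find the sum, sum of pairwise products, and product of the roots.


Monic cubic y^3+by^2+cy+d=0: sum=-b, pairwise sum=c, product=-d.
b=2, c=2, d=9
r1+r2+r3 = -2
r1r2+r1r3+r2r3 = 2
r1r2r3 = -9


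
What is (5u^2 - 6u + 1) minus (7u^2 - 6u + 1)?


Distribute the minus sign:
  (5u^2 - 6u + 1)
- (7u^2 - 6u + 1)
Negate second polynomial: -7u^2 + 6u - 1
Add: -2u^2


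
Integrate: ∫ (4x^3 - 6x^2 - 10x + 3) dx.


Reverse power rule on each term:
  ∫ 4x^3 dx = x^4
  ∫ -6x^2 dx = -2x^3
  ∫ -10x dx = -5x^2
  ∫ 3 dx = 3x
F(x) = x^4 - 2x^3 - 5x^2 + 3x + C


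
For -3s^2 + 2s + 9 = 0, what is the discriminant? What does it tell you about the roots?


D = b^2 - 4ac = (2)^2 - 4(-3)(9) = 4 + 108 = 112
Since D > 0: two distinct irrational roots


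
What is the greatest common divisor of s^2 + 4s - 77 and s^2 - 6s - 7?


Factor each:
  s^2 + 4s - 77 = (s - 7)(s + 11)
  s^2 - 6s - 7 = (s - 7)(s + 1)
Common monic factor: s - 7


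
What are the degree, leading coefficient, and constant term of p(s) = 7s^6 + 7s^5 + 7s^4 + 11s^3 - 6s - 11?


Highest power of s is 6, with coefficient 7. Constant term is -11.
Degree = 6, leading coefficient = 7, constant term = -11


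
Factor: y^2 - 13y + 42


Roots satisfy r1 + r2 = -b/a = 13 and r1*r2 = c/a = 42.
So r1 = 7, r2 = 6.
y^2 - 13y + 42 = (y - r1)(y - r2) = (y - 7)(y - 6)


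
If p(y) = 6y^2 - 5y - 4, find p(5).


Using direct substitution:
  6 * (5)^2 = 150
  -5 * (5)^1 = -25
  constant: -4
Sum = 150 - 25 - 4 = 121


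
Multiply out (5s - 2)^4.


Expand (5s - 2)^4 by repeated multiplication:
  (5s - 2)^2 = 25s^2 - 20s + 4
  (5s - 2)^3 = 125s^3 - 150s^2 + 60s - 8
= 625s^4 - 1000s^3 + 600s^2 - 160s + 16


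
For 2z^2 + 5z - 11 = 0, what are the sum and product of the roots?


For az^2+bz+c=0: sum = -b/a, product = c/a.
a=2, b=5, c=-11
Sum = -(5)/2 = -5/2
Product = (-11)/2 = -11/2


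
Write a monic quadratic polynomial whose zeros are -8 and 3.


p(n) = (n + 8)(n - 3)
Expand: n^2 + 5n - 24


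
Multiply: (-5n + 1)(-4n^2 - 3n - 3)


Distribute each term of the first polynomial:
  (-5n)(-4n^2 - 3n - 3) = 20n^3 + 15n^2 + 15n
  (1)(-4n^2 - 3n - 3) = -4n^2 - 3n - 3
Sum: 20n^3 + 11n^2 + 12n - 3


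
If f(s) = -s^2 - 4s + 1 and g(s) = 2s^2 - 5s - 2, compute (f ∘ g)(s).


Substitute g(s) into f:
f(g(s)) = -1*(2s^2 - 5s - 2)^2 + (-4)*(2s^2 - 5s - 2) + 1
(2s^2 - 5s - 2)^2 = 4s^4 - 20s^3 + 17s^2 + 20s + 4
Expand and combine: -4s^4 + 20s^3 - 25s^2 + 5


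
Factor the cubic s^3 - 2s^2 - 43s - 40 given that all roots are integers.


Try integer roots (divisors of -40). s=8: p(8)=0.
Divide out (s - 8): quotient is s^2 + 6s + 5.
Factor the quadratic: (s + 5)(s + 1)
Result: (s - 8)(s + 5)(s + 1)


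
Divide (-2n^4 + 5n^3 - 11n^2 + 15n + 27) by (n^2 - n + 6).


(-2n^4 + 5n^3 - 11n^2 + 15n + 27) / (n^2 - n + 6)
Step 1: -2n^2 * (n^2 - n + 6) = -2n^4 + 2n^3 - 12n^2; subtract.
Step 2: 3n * (n^2 - n + 6) = 3n^3 - 3n^2 + 18n; subtract.
Step 3: 4 * (n^2 - n + 6) = 4n^2 - 4n + 24; subtract.
Quotient: -2n^2 + 3n + 4, Remainder: n + 3


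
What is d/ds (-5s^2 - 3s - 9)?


Apply the power rule term by term:
  d/ds(-5s^2) = -10s
  d/ds(-3s) = -3
  d/ds(-9) = 0
p'(s) = -10s - 3


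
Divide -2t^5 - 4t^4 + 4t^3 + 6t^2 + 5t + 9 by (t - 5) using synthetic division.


Synthetic division with c = 5. Coefficients: -2, -4, 4, 6, 5, 9
Bring down -2.
  -2 * 5 = -10; -10 - 4 = -14
  -14 * 5 = -70; -70 + 4 = -66
  -66 * 5 = -330; -330 + 6 = -324
  -324 * 5 = -1620; -1620 + 5 = -1615
  -1615 * 5 = -8075; -8075 + 9 = -8066
Quotient: -2t^4 - 14t^3 - 66t^2 - 324t - 1615, Remainder: -8066


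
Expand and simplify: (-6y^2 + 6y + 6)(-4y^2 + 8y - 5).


Distribute each term of the first polynomial:
  (-6y^2)(-4y^2 + 8y - 5) = 24y^4 - 48y^3 + 30y^2
  (6y)(-4y^2 + 8y - 5) = -24y^3 + 48y^2 - 30y
  (6)(-4y^2 + 8y - 5) = -24y^2 + 48y - 30
Sum: 24y^4 - 72y^3 + 54y^2 + 18y - 30


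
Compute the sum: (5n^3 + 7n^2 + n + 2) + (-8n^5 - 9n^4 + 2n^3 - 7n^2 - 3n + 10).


Align terms by degree and add:
  5n^3 + 7n^2 + n + 2
  -8n^5 - 9n^4 + 2n^3 - 7n^2 - 3n + 10
= -8n^5 - 9n^4 + 7n^3 - 2n + 12


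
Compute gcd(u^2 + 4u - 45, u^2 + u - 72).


Factor each:
  u^2 + 4u - 45 = (u + 9)(u - 5)
  u^2 + u - 72 = (u + 9)(u - 8)
Common monic factor: u + 9


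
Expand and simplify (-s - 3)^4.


Expand (-s - 3)^4 by repeated multiplication:
  (-s - 3)^2 = s^2 + 6s + 9
  (-s - 3)^3 = -s^3 - 9s^2 - 27s - 27
= s^4 + 12s^3 + 54s^2 + 108s + 81


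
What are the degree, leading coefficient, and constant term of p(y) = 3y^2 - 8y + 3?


Highest power of y is 2, with coefficient 3. Constant term is 3.
Degree = 2, leading coefficient = 3, constant term = 3


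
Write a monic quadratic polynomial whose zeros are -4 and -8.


p(n) = (n + 4)(n + 8)
Expand: n^2 + 12n + 32


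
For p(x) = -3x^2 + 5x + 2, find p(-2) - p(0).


p(-2) = -20
p(0) = 2
p(-2) - p(0) = -20 - 2 = -22


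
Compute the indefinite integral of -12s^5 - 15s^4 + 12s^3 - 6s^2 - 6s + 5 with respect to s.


Reverse power rule on each term:
  ∫ -12s^5 ds = -2s^6
  ∫ -15s^4 ds = -3s^5
  ∫ 12s^3 ds = 3s^4
  ∫ -6s^2 ds = -2s^3
  ∫ -6s ds = -3s^2
  ∫ 5 ds = 5s
F(s) = -2s^6 - 3s^5 + 3s^4 - 2s^3 - 3s^2 + 5s + C


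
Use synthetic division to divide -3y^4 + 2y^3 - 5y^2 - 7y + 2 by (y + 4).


Synthetic division with c = -4. Coefficients: -3, 2, -5, -7, 2
Bring down -3.
  -3 * -4 = 12; 12 + 2 = 14
  14 * -4 = -56; -56 - 5 = -61
  -61 * -4 = 244; 244 - 7 = 237
  237 * -4 = -948; -948 + 2 = -946
Quotient: -3y^3 + 14y^2 - 61y + 237, Remainder: -946


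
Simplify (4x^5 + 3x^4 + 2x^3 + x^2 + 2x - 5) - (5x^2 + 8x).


Distribute the minus sign:
  (4x^5 + 3x^4 + 2x^3 + x^2 + 2x - 5)
- (5x^2 + 8x)
Negate second polynomial: -5x^2 - 8x
Add: 4x^5 + 3x^4 + 2x^3 - 4x^2 - 6x - 5


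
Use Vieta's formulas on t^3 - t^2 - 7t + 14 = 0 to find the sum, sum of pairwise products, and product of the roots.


Monic cubic t^3+bt^2+ct+d=0: sum=-b, pairwise sum=c, product=-d.
b=-1, c=-7, d=14
r1+r2+r3 = 1
r1r2+r1r3+r2r3 = -7
r1r2r3 = -14


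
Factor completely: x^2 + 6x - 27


Roots satisfy r1 + r2 = -b/a = -6 and r1*r2 = c/a = -27.
So r1 = -9, r2 = 3.
x^2 + 6x - 27 = (x - r1)(x - r2) = (x + 9)(x - 3)


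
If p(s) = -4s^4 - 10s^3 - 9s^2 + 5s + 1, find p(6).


Using direct substitution:
  -4 * (6)^4 = -5184
  -10 * (6)^3 = -2160
  -9 * (6)^2 = -324
  5 * (6)^1 = 30
  constant: 1
Sum = -5184 - 2160 - 324 + 30 + 1 = -7637


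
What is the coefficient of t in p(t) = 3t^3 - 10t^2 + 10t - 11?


Read off the coefficient of t: 10


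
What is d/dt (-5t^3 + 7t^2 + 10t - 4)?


Apply the power rule term by term:
  d/dt(-5t^3) = -15t^2
  d/dt(7t^2) = 14t
  d/dt(10t) = 10
  d/dt(-4) = 0
p'(t) = -15t^2 + 14t + 10


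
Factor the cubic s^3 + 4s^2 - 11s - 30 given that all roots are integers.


Try integer roots (divisors of -30). s=3: p(3)=0.
Divide out (s - 3): quotient is s^2 + 7s + 10.
Factor the quadratic: (s + 2)(s + 5)
Result: (s - 3)(s + 2)(s + 5)


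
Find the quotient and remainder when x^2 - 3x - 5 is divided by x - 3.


(x^2 - 3x - 5) / (x - 3)
Step 1: x * (x - 3) = x^2 - 3x; subtract.
Step 2: 0 * (x - 3) = 0; subtract.
Quotient: x, Remainder: -5


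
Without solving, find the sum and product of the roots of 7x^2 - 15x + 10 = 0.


For ax^2+bx+c=0: sum = -b/a, product = c/a.
a=7, b=-15, c=10
Sum = -(-15)/7 = 15/7
Product = (10)/7 = 10/7


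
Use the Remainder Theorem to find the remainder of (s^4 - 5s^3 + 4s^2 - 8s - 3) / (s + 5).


By the Remainder Theorem, the remainder equals p(-5):
  1*(-5)^4 = 625
  -5*(-5)^3 = 625
  4*(-5)^2 = 100
  -8*(-5)^1 = 40
  constant: -3
Sum: 625 + 625 + 100 + 40 - 3 = 1387
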